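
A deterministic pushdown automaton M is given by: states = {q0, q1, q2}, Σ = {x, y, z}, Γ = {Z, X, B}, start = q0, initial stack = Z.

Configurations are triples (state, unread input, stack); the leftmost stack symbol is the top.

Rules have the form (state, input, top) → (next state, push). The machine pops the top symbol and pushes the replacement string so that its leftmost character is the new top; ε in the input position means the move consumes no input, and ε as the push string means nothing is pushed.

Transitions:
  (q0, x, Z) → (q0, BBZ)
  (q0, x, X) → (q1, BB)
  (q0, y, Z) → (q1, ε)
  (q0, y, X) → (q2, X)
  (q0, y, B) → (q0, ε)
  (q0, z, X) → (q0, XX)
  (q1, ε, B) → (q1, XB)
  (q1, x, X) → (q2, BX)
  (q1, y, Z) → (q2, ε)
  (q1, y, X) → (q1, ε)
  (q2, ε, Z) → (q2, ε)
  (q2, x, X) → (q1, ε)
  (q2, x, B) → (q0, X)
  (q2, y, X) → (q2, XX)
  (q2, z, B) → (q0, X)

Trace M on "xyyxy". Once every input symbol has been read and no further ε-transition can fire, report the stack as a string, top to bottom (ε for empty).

BZ

(q0, xyyxy, Z)
  read x, top Z: go to q0, push BBZ → (q0, yyxy, BBZ)
  read y, top B: go to q0, push ε → (q0, yxy, BZ)
  read y, top B: go to q0, push ε → (q0, xy, Z)
  read x, top Z: go to q0, push BBZ → (q0, y, BBZ)
  read y, top B: go to q0, push ε → (q0, ε, BZ)
All input consumed in state q0 with stack BZ.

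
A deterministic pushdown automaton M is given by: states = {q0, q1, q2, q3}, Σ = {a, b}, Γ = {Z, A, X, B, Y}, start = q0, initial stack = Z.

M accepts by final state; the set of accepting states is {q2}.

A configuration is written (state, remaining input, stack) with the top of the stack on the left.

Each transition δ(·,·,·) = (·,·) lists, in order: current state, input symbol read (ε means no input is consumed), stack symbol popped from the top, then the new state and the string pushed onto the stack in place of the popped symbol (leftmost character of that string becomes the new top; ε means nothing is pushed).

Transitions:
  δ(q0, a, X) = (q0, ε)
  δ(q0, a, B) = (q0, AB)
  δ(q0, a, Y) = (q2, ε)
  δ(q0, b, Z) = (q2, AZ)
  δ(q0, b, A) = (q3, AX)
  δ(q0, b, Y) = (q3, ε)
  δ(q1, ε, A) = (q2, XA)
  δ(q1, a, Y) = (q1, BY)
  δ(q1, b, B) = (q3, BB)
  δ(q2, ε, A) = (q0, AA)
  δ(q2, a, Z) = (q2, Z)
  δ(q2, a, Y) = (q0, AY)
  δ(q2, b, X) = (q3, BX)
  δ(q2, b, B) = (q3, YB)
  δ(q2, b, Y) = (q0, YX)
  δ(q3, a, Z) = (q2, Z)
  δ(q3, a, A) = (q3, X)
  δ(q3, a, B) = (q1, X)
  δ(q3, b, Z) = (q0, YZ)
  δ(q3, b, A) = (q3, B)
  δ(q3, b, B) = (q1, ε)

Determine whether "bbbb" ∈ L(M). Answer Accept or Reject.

Reject

(q0, bbbb, Z)
  read b, top Z: go to q2, push AZ → (q2, bbb, AZ)
  ε-move, top A: go to q0, push AA → (q0, bbb, AAZ)
  read b, top A: go to q3, push AX → (q3, bb, AXAZ)
  read b, top A: go to q3, push B → (q3, b, BXAZ)
  read b, top B: go to q1, push ε → (q1, ε, XAZ)
All input consumed; state q1 ∉ F and no further ε-move applies.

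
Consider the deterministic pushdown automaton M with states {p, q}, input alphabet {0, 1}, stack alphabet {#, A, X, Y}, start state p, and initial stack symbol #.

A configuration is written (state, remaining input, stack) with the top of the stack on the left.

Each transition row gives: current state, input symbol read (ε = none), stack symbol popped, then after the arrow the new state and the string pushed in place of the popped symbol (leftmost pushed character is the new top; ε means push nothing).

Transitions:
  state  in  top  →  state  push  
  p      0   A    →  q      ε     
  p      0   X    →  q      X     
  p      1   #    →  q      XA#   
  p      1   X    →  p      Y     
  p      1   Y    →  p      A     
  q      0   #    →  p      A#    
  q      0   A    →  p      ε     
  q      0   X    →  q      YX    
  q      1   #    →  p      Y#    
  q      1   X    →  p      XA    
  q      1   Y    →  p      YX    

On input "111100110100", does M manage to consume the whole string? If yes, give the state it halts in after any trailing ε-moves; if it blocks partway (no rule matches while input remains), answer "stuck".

(p, 111100110100, #) ⊢ (q, 11100110100, XA#) ⊢ (p, 1100110100, XAA#) ⊢ (p, 100110100, YAA#) ⊢ (p, 00110100, AAA#) ⊢ (q, 0110100, AA#) ⊢ (p, 110100, A#)
No transition for (p, 1, top A); M blocks with input 110100 remaining.

stuck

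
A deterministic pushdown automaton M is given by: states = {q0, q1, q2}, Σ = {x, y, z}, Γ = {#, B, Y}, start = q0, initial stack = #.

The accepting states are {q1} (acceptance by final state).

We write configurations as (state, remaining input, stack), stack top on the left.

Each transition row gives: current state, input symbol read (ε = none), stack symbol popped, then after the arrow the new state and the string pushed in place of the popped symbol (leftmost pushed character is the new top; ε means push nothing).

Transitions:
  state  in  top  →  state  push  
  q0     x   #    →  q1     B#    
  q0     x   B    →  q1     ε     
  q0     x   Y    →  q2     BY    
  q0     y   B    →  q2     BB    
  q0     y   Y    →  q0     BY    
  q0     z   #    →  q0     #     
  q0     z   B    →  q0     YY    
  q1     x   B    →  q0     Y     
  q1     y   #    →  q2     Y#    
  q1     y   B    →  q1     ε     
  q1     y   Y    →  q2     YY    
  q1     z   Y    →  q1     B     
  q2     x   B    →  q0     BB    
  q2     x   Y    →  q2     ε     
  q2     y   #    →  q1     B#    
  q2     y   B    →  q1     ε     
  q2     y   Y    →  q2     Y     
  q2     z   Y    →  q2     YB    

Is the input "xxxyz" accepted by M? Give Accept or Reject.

(q0, xxxyz, #)
  read x, top #: go to q1, push B# → (q1, xxyz, B#)
  read x, top B: go to q0, push Y → (q0, xyz, Y#)
  read x, top Y: go to q2, push BY → (q2, yz, BY#)
  read y, top B: go to q1, push ε → (q1, z, Y#)
  read z, top Y: go to q1, push B → (q1, ε, B#)
All input consumed; state q1 ∈ F.

Accept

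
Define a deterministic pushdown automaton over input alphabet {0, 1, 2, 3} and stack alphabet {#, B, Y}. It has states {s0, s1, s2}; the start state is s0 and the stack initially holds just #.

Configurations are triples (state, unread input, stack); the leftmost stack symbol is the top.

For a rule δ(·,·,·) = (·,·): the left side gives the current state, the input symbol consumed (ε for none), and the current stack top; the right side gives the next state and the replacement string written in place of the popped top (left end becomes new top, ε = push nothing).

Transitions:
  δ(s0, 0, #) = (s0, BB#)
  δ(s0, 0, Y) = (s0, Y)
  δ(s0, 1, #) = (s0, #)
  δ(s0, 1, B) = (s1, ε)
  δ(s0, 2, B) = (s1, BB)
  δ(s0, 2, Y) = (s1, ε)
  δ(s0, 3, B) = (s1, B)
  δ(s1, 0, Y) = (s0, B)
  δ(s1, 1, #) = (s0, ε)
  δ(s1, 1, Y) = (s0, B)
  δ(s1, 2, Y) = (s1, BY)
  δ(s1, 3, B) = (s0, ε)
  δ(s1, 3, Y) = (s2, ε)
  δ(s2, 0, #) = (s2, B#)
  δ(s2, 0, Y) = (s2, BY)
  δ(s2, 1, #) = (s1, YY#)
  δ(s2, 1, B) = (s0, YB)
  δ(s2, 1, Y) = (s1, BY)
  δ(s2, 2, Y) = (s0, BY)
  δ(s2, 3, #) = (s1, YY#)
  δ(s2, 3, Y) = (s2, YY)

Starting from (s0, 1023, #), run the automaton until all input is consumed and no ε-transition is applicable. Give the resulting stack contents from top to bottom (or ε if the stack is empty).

BB#

(s0, 1023, #) ⊢ (s0, 023, #) ⊢ (s0, 23, BB#) ⊢ (s1, 3, BBB#) ⊢ (s0, ε, BB#)
All input consumed in state s0 with stack BB#.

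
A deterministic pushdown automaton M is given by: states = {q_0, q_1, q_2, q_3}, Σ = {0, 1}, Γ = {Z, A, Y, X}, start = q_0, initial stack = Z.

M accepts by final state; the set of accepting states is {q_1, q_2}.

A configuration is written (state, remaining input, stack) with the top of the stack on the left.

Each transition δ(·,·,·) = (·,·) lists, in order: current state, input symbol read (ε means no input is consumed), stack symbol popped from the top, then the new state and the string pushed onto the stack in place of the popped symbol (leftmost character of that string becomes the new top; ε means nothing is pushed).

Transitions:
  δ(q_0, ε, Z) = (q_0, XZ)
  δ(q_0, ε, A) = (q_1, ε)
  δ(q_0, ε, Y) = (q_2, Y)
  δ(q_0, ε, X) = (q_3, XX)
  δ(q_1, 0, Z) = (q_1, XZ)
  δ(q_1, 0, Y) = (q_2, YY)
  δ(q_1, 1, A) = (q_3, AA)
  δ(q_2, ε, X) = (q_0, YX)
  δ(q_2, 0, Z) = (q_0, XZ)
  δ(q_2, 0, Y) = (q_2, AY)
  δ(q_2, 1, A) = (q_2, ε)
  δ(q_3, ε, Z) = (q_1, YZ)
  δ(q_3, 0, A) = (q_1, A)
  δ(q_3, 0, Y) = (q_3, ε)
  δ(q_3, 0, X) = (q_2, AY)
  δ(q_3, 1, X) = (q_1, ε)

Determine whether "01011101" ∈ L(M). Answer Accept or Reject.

(q_0, 01011101, Z)
  ε-move, top Z: go to q_0, push XZ → (q_0, 01011101, XZ)
  ε-move, top X: go to q_3, push XX → (q_3, 01011101, XXZ)
  read 0, top X: go to q_2, push AY → (q_2, 1011101, AYXZ)
  read 1, top A: go to q_2, push ε → (q_2, 011101, YXZ)
  read 0, top Y: go to q_2, push AY → (q_2, 11101, AYXZ)
  read 1, top A: go to q_2, push ε → (q_2, 1101, YXZ)
No transition applies at (q_2, 1101, YXZ); input not fully consumed.

Reject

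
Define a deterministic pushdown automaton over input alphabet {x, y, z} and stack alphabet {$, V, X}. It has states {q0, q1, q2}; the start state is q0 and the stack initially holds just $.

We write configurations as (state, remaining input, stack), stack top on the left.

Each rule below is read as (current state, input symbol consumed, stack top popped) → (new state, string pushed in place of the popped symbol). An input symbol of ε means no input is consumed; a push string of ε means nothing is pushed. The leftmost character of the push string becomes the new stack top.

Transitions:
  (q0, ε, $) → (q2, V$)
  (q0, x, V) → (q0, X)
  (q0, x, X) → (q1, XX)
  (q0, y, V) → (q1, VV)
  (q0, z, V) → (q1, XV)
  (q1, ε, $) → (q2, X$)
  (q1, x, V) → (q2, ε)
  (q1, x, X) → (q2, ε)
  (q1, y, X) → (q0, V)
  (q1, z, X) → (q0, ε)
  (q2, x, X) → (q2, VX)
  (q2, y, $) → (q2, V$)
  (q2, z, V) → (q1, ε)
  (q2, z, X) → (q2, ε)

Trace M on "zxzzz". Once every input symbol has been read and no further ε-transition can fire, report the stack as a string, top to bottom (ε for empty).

(q0, zxzzz, $)
  ε-move, top $: go to q2, push V$ → (q2, zxzzz, V$)
  read z, top V: go to q1, push ε → (q1, xzzz, $)
  ε-move, top $: go to q2, push X$ → (q2, xzzz, X$)
  read x, top X: go to q2, push VX → (q2, zzz, VX$)
  read z, top V: go to q1, push ε → (q1, zz, X$)
  read z, top X: go to q0, push ε → (q0, z, $)
  ε-move, top $: go to q2, push V$ → (q2, z, V$)
  read z, top V: go to q1, push ε → (q1, ε, $)
  ε-move, top $: go to q2, push X$ → (q2, ε, X$)
All input consumed in state q2 with stack X$.

X$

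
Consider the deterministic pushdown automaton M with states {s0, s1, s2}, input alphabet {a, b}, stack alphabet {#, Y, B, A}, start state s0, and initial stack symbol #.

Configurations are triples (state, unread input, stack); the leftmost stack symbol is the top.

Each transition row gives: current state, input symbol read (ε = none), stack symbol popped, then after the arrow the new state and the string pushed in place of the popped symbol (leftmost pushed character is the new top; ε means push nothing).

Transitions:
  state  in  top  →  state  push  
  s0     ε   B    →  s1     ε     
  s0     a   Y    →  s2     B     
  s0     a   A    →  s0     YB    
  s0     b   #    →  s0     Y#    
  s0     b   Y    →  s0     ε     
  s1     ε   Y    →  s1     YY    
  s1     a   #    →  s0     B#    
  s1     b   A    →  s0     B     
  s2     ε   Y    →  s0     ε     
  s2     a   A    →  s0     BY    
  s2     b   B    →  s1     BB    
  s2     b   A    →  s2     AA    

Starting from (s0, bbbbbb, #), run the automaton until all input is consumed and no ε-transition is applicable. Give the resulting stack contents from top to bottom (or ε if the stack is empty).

(s0, bbbbbb, #)
  read b, top #: go to s0, push Y# → (s0, bbbbb, Y#)
  read b, top Y: go to s0, push ε → (s0, bbbb, #)
  read b, top #: go to s0, push Y# → (s0, bbb, Y#)
  read b, top Y: go to s0, push ε → (s0, bb, #)
  read b, top #: go to s0, push Y# → (s0, b, Y#)
  read b, top Y: go to s0, push ε → (s0, ε, #)
All input consumed in state s0 with stack #.

#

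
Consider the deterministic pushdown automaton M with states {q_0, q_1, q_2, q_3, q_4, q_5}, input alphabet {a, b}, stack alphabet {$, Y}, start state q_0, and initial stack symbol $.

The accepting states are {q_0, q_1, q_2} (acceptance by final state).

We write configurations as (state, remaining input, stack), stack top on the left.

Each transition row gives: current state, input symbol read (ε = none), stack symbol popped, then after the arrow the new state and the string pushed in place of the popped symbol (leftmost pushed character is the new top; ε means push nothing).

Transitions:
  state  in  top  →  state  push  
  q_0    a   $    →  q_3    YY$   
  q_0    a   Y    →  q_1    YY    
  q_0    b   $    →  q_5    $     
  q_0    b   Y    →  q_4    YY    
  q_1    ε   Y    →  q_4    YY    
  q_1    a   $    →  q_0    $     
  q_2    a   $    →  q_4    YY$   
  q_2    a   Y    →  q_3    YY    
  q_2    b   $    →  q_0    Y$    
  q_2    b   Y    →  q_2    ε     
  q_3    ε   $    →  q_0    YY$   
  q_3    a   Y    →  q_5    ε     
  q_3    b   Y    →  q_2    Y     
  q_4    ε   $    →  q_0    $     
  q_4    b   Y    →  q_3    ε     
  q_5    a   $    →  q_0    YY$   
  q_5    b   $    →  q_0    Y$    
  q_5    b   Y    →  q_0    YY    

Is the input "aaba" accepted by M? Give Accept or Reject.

(q_0, aaba, $)
  read a, top $: go to q_3, push YY$ → (q_3, aba, YY$)
  read a, top Y: go to q_5, push ε → (q_5, ba, Y$)
  read b, top Y: go to q_0, push YY → (q_0, a, YY$)
  read a, top Y: go to q_1, push YY → (q_1, ε, YYY$)
All input consumed; state q_1 ∈ F.

Accept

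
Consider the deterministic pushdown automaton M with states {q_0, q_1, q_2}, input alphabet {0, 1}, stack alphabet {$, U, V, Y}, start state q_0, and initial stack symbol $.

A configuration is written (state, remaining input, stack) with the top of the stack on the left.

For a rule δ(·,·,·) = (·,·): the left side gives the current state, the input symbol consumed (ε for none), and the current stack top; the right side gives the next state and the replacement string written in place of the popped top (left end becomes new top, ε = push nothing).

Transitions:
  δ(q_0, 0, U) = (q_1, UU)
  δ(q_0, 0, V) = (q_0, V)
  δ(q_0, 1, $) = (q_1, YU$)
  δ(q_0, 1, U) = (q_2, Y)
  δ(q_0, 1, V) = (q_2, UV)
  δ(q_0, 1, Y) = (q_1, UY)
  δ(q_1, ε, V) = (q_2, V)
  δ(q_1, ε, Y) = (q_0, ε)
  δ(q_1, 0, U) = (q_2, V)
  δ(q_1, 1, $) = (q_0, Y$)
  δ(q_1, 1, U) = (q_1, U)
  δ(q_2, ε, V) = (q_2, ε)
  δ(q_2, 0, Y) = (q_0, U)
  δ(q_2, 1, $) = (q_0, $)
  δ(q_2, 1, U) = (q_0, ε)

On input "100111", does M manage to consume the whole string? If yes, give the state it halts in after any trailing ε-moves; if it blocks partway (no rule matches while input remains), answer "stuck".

q_2

(q_0, 100111, $)
  read 1, top $: go to q_1, push YU$ → (q_1, 00111, YU$)
  ε-move, top Y: go to q_0, push ε → (q_0, 00111, U$)
  read 0, top U: go to q_1, push UU → (q_1, 0111, UU$)
  read 0, top U: go to q_2, push V → (q_2, 111, VU$)
  ε-move, top V: go to q_2, push ε → (q_2, 111, U$)
  read 1, top U: go to q_0, push ε → (q_0, 11, $)
  read 1, top $: go to q_1, push YU$ → (q_1, 1, YU$)
  ε-move, top Y: go to q_0, push ε → (q_0, 1, U$)
  read 1, top U: go to q_2, push Y → (q_2, ε, Y$)
All input consumed; M is in state q_2.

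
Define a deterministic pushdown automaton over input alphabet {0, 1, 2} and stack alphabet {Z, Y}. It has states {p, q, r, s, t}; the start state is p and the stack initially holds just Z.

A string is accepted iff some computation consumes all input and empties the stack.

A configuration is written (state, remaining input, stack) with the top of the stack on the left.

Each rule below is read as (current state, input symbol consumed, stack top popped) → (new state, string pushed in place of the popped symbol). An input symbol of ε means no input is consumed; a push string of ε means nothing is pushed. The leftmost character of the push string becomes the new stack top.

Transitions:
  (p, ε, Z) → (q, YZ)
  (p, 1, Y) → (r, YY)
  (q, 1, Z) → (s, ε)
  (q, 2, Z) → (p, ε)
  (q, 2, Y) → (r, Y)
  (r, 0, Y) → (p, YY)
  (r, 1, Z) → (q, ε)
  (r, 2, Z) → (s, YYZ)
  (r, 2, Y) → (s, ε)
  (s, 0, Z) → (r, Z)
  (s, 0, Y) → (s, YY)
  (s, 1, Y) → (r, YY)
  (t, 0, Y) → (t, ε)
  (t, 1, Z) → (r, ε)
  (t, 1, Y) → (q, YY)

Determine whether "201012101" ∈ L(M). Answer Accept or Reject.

(p, 201012101, Z)
  ε-move, top Z: go to q, push YZ → (q, 201012101, YZ)
  read 2, top Y: go to r, push Y → (r, 01012101, YZ)
  read 0, top Y: go to p, push YY → (p, 1012101, YYZ)
  read 1, top Y: go to r, push YY → (r, 012101, YYYZ)
  read 0, top Y: go to p, push YY → (p, 12101, YYYYZ)
  read 1, top Y: go to r, push YY → (r, 2101, YYYYYZ)
  read 2, top Y: go to s, push ε → (s, 101, YYYYZ)
  read 1, top Y: go to r, push YY → (r, 01, YYYYYZ)
  read 0, top Y: go to p, push YY → (p, 1, YYYYYYZ)
  read 1, top Y: go to r, push YY → (r, ε, YYYYYYYZ)
All input consumed; stack is YYYYYYYZ, not empty, and no further ε-move applies.

Reject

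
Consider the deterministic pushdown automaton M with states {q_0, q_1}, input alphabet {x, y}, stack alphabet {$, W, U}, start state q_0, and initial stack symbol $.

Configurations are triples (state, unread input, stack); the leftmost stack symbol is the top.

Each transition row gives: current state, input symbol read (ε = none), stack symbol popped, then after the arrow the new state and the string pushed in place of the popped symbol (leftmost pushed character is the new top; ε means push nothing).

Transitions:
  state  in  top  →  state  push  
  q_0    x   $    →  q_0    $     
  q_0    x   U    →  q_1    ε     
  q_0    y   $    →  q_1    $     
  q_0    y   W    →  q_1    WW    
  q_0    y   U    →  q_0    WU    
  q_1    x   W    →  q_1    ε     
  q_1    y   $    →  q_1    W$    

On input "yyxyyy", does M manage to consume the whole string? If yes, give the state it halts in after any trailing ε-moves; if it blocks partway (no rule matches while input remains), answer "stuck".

stuck

(q_0, yyxyyy, $) ⊢ (q_1, yxyyy, $) ⊢ (q_1, xyyy, W$) ⊢ (q_1, yyy, $) ⊢ (q_1, yy, W$)
No transition for (q_1, y, top W); M blocks with input yy remaining.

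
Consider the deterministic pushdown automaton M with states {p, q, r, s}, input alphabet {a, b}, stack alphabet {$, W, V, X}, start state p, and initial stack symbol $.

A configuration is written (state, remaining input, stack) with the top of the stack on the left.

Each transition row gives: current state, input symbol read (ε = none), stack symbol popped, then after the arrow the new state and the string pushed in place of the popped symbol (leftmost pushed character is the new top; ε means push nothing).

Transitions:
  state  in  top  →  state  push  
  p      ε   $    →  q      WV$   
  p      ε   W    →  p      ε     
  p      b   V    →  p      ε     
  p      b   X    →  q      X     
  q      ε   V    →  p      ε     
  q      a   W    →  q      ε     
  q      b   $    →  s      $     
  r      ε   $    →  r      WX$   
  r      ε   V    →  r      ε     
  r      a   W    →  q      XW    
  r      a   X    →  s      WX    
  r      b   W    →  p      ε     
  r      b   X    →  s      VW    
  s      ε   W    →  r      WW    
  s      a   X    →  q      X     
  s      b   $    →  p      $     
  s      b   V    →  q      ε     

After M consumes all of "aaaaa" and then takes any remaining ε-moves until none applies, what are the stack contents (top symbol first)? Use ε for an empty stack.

(p, aaaaa, $)
  ε-move, top $: go to q, push WV$ → (q, aaaaa, WV$)
  read a, top W: go to q, push ε → (q, aaaa, V$)
  ε-move, top V: go to p, push ε → (p, aaaa, $)
  ε-move, top $: go to q, push WV$ → (q, aaaa, WV$)
  read a, top W: go to q, push ε → (q, aaa, V$)
  ε-move, top V: go to p, push ε → (p, aaa, $)
  ε-move, top $: go to q, push WV$ → (q, aaa, WV$)
  read a, top W: go to q, push ε → (q, aa, V$)
  ε-move, top V: go to p, push ε → (p, aa, $)
  ε-move, top $: go to q, push WV$ → (q, aa, WV$)
  read a, top W: go to q, push ε → (q, a, V$)
  ε-move, top V: go to p, push ε → (p, a, $)
  ε-move, top $: go to q, push WV$ → (q, a, WV$)
  read a, top W: go to q, push ε → (q, ε, V$)
  ε-move, top V: go to p, push ε → (p, ε, $)
  ε-move, top $: go to q, push WV$ → (q, ε, WV$)
All input consumed in state q with stack WV$.

WV$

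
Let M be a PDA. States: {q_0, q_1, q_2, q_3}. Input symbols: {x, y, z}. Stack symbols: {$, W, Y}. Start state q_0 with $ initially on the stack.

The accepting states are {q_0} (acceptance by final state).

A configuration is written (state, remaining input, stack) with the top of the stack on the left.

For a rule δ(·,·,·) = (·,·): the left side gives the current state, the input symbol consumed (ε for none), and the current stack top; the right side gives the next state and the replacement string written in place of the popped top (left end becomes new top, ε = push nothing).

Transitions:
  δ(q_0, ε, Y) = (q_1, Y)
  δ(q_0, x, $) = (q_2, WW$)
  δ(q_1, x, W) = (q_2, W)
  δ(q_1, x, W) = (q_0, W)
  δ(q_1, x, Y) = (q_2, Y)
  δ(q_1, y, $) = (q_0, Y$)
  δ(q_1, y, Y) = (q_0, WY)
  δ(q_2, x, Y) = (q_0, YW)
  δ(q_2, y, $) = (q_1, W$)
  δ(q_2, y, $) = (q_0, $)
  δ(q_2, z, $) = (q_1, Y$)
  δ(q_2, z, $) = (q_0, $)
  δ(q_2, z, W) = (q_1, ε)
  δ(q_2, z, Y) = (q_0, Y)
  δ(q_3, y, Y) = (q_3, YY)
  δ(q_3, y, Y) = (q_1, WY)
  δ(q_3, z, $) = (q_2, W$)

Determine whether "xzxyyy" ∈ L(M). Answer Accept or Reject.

No computation consumes all input and reaches a final state.

Reject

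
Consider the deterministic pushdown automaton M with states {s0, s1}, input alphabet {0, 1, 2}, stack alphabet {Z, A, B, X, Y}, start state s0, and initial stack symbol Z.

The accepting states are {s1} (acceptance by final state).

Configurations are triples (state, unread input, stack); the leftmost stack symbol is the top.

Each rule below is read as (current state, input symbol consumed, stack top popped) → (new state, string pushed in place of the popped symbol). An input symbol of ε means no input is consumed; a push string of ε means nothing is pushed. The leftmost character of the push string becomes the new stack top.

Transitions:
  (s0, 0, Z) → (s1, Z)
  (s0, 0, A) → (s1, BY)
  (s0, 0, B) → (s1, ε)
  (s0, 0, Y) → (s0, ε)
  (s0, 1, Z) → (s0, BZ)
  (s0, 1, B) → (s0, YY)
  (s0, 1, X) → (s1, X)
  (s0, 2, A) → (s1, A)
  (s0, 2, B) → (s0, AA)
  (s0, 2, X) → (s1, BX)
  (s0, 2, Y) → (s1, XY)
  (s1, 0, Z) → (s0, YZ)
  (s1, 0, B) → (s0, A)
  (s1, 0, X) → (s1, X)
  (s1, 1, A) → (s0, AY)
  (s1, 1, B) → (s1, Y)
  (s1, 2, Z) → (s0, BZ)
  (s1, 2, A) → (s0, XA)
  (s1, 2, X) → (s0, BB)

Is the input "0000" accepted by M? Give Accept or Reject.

(s0, 0000, Z) ⊢ (s1, 000, Z) ⊢ (s0, 00, YZ) ⊢ (s0, 0, Z) ⊢ (s1, ε, Z)
All input consumed; state s1 ∈ F.

Accept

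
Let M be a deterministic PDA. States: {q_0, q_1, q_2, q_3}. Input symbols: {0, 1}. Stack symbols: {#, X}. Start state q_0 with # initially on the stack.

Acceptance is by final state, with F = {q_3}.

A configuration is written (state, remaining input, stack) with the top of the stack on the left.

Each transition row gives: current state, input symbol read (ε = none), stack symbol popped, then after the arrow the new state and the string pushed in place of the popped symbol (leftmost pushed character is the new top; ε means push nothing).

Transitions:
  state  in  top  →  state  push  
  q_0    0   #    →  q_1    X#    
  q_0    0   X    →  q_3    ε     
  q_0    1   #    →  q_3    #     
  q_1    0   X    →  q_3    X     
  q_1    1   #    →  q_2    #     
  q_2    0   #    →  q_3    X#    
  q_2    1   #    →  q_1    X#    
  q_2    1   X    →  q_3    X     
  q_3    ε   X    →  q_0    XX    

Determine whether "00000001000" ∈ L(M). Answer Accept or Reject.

Reject

(q_0, 00000001000, #)
  read 0, top #: go to q_1, push X# → (q_1, 0000001000, X#)
  read 0, top X: go to q_3, push X → (q_3, 000001000, X#)
  ε-move, top X: go to q_0, push XX → (q_0, 000001000, XX#)
  read 0, top X: go to q_3, push ε → (q_3, 00001000, X#)
  ε-move, top X: go to q_0, push XX → (q_0, 00001000, XX#)
  read 0, top X: go to q_3, push ε → (q_3, 0001000, X#)
  ε-move, top X: go to q_0, push XX → (q_0, 0001000, XX#)
  read 0, top X: go to q_3, push ε → (q_3, 001000, X#)
  ε-move, top X: go to q_0, push XX → (q_0, 001000, XX#)
  read 0, top X: go to q_3, push ε → (q_3, 01000, X#)
  ε-move, top X: go to q_0, push XX → (q_0, 01000, XX#)
  read 0, top X: go to q_3, push ε → (q_3, 1000, X#)
  ε-move, top X: go to q_0, push XX → (q_0, 1000, XX#)
No transition applies at (q_0, 1000, XX#); input not fully consumed.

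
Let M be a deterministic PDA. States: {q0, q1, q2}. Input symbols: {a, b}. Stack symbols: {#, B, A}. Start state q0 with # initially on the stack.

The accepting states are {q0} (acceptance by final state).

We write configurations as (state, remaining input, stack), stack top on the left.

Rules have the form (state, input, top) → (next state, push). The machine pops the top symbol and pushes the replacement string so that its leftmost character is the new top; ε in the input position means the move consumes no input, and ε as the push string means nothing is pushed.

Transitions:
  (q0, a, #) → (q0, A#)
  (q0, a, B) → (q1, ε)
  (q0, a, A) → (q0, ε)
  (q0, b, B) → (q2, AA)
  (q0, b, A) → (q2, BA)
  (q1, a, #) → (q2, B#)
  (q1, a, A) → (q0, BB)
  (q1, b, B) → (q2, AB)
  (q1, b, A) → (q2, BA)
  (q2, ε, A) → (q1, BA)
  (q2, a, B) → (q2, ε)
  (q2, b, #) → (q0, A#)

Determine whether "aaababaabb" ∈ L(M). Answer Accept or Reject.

(q0, aaababaabb, #)
  read a, top #: go to q0, push A# → (q0, aababaabb, A#)
  read a, top A: go to q0, push ε → (q0, ababaabb, #)
  read a, top #: go to q0, push A# → (q0, babaabb, A#)
  read b, top A: go to q2, push BA → (q2, abaabb, BA#)
  read a, top B: go to q2, push ε → (q2, baabb, A#)
  ε-move, top A: go to q1, push BA → (q1, baabb, BA#)
  read b, top B: go to q2, push AB → (q2, aabb, ABA#)
  ε-move, top A: go to q1, push BA → (q1, aabb, BABA#)
No transition applies at (q1, aabb, BABA#); input not fully consumed.

Reject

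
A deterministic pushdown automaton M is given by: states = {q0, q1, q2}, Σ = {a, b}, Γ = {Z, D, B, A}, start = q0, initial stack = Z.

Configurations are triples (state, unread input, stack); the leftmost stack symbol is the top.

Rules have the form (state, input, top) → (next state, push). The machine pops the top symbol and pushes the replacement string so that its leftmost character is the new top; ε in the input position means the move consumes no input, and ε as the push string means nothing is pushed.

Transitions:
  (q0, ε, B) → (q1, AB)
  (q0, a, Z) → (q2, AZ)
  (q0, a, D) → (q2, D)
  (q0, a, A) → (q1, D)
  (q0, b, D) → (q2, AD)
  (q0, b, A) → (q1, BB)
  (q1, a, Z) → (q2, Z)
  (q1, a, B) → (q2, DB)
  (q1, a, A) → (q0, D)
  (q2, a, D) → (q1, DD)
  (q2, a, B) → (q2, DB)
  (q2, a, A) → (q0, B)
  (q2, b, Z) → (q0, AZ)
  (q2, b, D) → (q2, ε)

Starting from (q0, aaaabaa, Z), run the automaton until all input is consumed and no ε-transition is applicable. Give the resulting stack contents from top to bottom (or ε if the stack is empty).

DDBZ

(q0, aaaabaa, Z)
  read a, top Z: go to q2, push AZ → (q2, aaabaa, AZ)
  read a, top A: go to q0, push B → (q0, aabaa, BZ)
  ε-move, top B: go to q1, push AB → (q1, aabaa, ABZ)
  read a, top A: go to q0, push D → (q0, abaa, DBZ)
  read a, top D: go to q2, push D → (q2, baa, DBZ)
  read b, top D: go to q2, push ε → (q2, aa, BZ)
  read a, top B: go to q2, push DB → (q2, a, DBZ)
  read a, top D: go to q1, push DD → (q1, ε, DDBZ)
All input consumed in state q1 with stack DDBZ.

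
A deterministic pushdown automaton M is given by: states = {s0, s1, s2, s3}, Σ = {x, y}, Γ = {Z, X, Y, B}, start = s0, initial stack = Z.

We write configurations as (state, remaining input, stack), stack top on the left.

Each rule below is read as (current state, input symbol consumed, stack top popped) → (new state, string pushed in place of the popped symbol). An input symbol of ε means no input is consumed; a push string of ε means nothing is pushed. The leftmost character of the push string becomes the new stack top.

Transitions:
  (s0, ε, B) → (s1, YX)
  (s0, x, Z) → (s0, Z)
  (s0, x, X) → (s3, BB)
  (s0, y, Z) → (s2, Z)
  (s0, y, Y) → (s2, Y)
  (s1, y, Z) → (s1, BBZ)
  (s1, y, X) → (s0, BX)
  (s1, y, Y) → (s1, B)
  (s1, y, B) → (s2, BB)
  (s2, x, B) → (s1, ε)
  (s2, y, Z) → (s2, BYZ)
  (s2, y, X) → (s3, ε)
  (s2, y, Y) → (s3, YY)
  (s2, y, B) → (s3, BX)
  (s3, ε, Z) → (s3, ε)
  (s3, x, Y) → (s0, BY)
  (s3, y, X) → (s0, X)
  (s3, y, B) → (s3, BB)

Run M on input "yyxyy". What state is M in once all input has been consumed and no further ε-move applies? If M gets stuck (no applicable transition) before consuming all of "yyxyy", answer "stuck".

s2

(s0, yyxyy, Z) ⊢ (s2, yxyy, Z) ⊢ (s2, xyy, BYZ) ⊢ (s1, yy, YZ) ⊢ (s1, y, BZ) ⊢ (s2, ε, BBZ)
All input consumed; M is in state s2.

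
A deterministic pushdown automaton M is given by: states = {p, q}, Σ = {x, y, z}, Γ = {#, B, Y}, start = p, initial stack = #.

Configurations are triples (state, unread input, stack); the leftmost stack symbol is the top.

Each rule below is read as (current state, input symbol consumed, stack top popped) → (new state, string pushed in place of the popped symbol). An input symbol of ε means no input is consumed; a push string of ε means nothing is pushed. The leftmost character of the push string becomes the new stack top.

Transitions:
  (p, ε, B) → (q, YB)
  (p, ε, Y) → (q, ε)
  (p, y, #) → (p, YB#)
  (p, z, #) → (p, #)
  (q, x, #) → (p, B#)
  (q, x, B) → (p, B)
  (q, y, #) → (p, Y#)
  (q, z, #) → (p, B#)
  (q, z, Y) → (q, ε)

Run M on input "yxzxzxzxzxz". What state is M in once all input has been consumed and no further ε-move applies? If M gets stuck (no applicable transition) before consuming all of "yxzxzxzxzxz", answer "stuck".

q

(p, yxzxzxzxzxz, #) ⊢ (p, xzxzxzxzxz, YB#) ⊢ (q, xzxzxzxzxz, B#) ⊢ (p, zxzxzxzxz, B#) ⊢ (q, zxzxzxzxz, YB#) ⊢ (q, xzxzxzxz, B#) ⊢ (p, zxzxzxz, B#) ⊢ (q, zxzxzxz, YB#) ⊢ (q, xzxzxz, B#) ⊢ (p, zxzxz, B#) ⊢ (q, zxzxz, YB#) ⊢ (q, xzxz, B#) ⊢ (p, zxz, B#) ⊢ (q, zxz, YB#) ⊢ (q, xz, B#) ⊢ (p, z, B#) ⊢ (q, z, YB#) ⊢ (q, ε, B#)
All input consumed; M is in state q.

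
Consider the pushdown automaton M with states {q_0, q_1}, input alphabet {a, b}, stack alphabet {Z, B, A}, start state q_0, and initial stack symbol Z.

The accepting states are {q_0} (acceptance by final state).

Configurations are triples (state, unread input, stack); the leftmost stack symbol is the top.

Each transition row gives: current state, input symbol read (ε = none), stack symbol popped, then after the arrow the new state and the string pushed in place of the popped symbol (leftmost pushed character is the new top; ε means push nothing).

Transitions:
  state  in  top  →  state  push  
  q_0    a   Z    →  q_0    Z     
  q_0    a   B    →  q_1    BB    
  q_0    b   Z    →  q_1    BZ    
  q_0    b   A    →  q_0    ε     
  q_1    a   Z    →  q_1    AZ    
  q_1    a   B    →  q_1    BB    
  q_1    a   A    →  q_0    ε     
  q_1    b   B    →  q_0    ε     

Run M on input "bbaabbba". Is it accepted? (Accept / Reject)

No computation consumes all input and reaches a final state.

Reject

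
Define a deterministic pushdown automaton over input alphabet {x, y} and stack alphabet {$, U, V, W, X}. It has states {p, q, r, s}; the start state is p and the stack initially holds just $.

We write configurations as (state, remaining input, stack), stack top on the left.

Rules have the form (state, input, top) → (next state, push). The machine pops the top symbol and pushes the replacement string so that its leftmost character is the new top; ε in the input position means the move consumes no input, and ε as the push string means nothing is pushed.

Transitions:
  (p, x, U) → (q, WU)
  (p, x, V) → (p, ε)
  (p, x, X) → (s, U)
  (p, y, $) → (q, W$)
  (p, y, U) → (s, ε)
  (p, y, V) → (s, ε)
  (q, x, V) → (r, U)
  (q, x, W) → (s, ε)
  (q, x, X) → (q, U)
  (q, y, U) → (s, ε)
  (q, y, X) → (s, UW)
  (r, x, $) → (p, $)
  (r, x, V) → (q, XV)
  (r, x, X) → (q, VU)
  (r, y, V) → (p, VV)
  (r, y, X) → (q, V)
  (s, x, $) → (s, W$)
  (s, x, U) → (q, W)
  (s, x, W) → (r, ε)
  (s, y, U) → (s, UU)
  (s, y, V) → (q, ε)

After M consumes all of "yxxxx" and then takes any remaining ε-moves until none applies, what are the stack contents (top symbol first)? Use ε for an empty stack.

$

(p, yxxxx, $)
  read y, top $: go to q, push W$ → (q, xxxx, W$)
  read x, top W: go to s, push ε → (s, xxx, $)
  read x, top $: go to s, push W$ → (s, xx, W$)
  read x, top W: go to r, push ε → (r, x, $)
  read x, top $: go to p, push $ → (p, ε, $)
All input consumed in state p with stack $.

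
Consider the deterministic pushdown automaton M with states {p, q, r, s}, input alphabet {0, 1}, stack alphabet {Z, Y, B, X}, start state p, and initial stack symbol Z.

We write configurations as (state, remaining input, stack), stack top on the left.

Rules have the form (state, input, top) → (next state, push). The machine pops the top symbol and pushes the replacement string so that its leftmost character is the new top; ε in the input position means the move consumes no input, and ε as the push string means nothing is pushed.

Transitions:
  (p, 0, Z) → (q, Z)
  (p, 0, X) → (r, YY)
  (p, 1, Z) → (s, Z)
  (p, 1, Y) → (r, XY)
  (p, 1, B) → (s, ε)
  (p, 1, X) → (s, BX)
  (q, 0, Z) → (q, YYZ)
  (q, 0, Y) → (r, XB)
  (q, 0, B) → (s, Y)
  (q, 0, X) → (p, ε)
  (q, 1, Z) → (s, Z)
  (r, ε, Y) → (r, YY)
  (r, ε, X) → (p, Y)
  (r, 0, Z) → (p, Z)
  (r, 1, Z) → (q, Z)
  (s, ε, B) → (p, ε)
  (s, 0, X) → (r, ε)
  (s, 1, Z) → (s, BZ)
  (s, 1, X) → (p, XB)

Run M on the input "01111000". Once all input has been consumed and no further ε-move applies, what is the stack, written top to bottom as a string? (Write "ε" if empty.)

YBYZ

(p, 01111000, Z) ⊢ (q, 1111000, Z) ⊢ (s, 111000, Z) ⊢ (s, 11000, BZ) ⊢ (p, 11000, Z) ⊢ (s, 1000, Z) ⊢ (s, 000, BZ) ⊢ (p, 000, Z) ⊢ (q, 00, Z) ⊢ (q, 0, YYZ) ⊢ (r, ε, XBYZ) ⊢ (p, ε, YBYZ)
All input consumed in state p with stack YBYZ.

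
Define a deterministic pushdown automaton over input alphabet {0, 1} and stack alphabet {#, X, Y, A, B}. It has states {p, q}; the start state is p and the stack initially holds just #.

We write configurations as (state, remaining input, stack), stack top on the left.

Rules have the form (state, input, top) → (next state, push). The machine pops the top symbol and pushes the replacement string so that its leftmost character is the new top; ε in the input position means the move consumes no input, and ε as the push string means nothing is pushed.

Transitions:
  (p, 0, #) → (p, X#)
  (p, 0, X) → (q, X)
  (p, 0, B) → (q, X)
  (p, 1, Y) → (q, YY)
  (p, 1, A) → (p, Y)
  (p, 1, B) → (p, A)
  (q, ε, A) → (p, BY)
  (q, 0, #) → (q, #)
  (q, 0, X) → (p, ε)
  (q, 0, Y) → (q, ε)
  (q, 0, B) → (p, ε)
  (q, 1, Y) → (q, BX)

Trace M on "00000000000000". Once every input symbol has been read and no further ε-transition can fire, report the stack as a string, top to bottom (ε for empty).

(p, 00000000000000, #) ⊢ (p, 0000000000000, X#) ⊢ (q, 000000000000, X#) ⊢ (p, 00000000000, #) ⊢ (p, 0000000000, X#) ⊢ (q, 000000000, X#) ⊢ (p, 00000000, #) ⊢ (p, 0000000, X#) ⊢ (q, 000000, X#) ⊢ (p, 00000, #) ⊢ (p, 0000, X#) ⊢ (q, 000, X#) ⊢ (p, 00, #) ⊢ (p, 0, X#) ⊢ (q, ε, X#)
All input consumed in state q with stack X#.

X#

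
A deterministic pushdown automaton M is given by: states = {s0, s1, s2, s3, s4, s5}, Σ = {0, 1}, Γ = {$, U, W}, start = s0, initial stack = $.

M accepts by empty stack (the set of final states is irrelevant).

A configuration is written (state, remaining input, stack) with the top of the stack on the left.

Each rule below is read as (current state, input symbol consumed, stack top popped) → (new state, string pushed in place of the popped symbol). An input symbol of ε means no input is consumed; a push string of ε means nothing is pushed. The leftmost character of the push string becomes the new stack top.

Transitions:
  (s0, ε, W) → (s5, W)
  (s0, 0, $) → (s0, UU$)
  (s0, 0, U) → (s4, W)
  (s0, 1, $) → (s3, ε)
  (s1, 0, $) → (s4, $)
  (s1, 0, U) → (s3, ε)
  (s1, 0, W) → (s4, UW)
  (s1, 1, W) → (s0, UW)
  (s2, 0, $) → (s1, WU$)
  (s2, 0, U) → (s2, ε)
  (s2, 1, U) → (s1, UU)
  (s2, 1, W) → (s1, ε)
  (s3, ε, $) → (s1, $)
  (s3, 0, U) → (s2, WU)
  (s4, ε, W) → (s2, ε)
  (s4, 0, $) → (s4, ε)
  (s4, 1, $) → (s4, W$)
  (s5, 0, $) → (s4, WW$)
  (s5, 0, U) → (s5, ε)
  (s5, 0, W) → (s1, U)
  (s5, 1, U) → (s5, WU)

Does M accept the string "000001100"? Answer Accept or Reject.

(s0, 000001100, $)
  read 0, top $: go to s0, push UU$ → (s0, 00001100, UU$)
  read 0, top U: go to s4, push W → (s4, 0001100, WU$)
  ε-move, top W: go to s2, push ε → (s2, 0001100, U$)
  read 0, top U: go to s2, push ε → (s2, 001100, $)
  read 0, top $: go to s1, push WU$ → (s1, 01100, WU$)
  read 0, top W: go to s4, push UW → (s4, 1100, UWU$)
No transition applies at (s4, 1100, UWU$); input not fully consumed.

Reject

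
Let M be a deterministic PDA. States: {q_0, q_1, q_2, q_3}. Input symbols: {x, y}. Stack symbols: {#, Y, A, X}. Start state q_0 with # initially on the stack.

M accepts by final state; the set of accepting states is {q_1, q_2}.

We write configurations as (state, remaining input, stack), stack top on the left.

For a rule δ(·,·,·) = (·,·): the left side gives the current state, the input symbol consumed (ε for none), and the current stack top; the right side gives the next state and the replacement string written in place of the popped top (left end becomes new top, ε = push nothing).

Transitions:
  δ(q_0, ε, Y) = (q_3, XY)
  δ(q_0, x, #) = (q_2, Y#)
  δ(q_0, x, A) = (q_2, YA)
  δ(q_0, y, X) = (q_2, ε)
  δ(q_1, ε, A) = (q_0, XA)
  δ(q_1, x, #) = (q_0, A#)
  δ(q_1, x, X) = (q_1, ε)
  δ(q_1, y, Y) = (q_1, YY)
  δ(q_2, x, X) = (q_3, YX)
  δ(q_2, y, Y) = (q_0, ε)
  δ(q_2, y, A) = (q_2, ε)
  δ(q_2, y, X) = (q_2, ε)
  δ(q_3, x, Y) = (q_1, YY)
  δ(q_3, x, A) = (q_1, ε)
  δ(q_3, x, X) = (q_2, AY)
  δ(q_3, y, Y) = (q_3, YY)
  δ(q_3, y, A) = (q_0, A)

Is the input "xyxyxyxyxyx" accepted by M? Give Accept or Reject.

(q_0, xyxyxyxyxyx, #)
  read x, top #: go to q_2, push Y# → (q_2, yxyxyxyxyx, Y#)
  read y, top Y: go to q_0, push ε → (q_0, xyxyxyxyx, #)
  read x, top #: go to q_2, push Y# → (q_2, yxyxyxyx, Y#)
  read y, top Y: go to q_0, push ε → (q_0, xyxyxyx, #)
  read x, top #: go to q_2, push Y# → (q_2, yxyxyx, Y#)
  read y, top Y: go to q_0, push ε → (q_0, xyxyx, #)
  read x, top #: go to q_2, push Y# → (q_2, yxyx, Y#)
  read y, top Y: go to q_0, push ε → (q_0, xyx, #)
  read x, top #: go to q_2, push Y# → (q_2, yx, Y#)
  read y, top Y: go to q_0, push ε → (q_0, x, #)
  read x, top #: go to q_2, push Y# → (q_2, ε, Y#)
All input consumed; state q_2 ∈ F.

Accept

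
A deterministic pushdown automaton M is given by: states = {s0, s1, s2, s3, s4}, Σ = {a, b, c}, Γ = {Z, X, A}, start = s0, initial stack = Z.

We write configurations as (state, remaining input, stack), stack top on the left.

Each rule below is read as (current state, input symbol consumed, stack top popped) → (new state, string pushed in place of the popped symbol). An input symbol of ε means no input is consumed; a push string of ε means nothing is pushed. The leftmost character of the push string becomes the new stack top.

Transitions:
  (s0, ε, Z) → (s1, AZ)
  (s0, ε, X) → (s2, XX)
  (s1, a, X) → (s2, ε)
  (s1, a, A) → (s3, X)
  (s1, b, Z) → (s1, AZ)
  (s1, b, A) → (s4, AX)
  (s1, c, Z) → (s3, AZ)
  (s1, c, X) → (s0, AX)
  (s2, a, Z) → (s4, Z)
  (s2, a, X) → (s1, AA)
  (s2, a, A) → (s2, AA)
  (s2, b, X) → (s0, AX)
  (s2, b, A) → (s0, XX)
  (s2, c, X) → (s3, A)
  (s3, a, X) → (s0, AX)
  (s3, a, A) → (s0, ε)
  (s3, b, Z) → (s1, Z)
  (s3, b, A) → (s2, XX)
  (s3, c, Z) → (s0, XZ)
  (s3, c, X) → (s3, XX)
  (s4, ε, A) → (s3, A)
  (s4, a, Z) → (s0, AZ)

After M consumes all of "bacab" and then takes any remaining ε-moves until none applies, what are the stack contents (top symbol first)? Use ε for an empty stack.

AXXZ

(s0, bacab, Z)
  ε-move, top Z: go to s1, push AZ → (s1, bacab, AZ)
  read b, top A: go to s4, push AX → (s4, acab, AXZ)
  ε-move, top A: go to s3, push A → (s3, acab, AXZ)
  read a, top A: go to s0, push ε → (s0, cab, XZ)
  ε-move, top X: go to s2, push XX → (s2, cab, XXZ)
  read c, top X: go to s3, push A → (s3, ab, AXZ)
  read a, top A: go to s0, push ε → (s0, b, XZ)
  ε-move, top X: go to s2, push XX → (s2, b, XXZ)
  read b, top X: go to s0, push AX → (s0, ε, AXXZ)
All input consumed in state s0 with stack AXXZ.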